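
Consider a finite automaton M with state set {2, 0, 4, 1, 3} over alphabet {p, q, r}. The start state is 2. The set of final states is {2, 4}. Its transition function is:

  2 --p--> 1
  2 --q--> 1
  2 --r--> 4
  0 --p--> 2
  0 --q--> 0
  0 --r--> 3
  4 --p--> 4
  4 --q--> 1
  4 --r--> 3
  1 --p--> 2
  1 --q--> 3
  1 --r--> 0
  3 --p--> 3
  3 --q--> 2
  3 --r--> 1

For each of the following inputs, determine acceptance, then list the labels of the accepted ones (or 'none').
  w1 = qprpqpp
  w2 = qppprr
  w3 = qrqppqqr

w1:
  start at 2
  read 'q': 2 → 1
  read 'p': 1 → 2
  read 'r': 2 → 4
  read 'p': 4 → 4
  read 'q': 4 → 1
  read 'p': 1 → 2
  read 'p': 2 → 1
  end 1, rejected
w2:
  start at 2
  read 'q': 2 → 1
  read 'p': 1 → 2
  read 'p': 2 → 1
  read 'p': 1 → 2
  read 'r': 2 → 4
  read 'r': 4 → 3
  end 3, rejected
w3:
  start at 2
  read 'q': 2 → 1
  read 'r': 1 → 0
  read 'q': 0 → 0
  read 'p': 0 → 2
  read 'p': 2 → 1
  read 'q': 1 → 3
  read 'q': 3 → 2
  read 'r': 2 → 4
  end 4, accepted

w3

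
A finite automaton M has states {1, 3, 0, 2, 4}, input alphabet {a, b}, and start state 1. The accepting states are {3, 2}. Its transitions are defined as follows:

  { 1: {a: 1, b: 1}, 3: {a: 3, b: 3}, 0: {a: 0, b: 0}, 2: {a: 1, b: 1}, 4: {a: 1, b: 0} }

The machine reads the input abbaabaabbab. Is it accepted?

No

1 → 1 → 1 → 1 → 1 → 1 → 1 → 1 → 1 → 1 → 1 → 1 → 1
End state 1 is not accepting.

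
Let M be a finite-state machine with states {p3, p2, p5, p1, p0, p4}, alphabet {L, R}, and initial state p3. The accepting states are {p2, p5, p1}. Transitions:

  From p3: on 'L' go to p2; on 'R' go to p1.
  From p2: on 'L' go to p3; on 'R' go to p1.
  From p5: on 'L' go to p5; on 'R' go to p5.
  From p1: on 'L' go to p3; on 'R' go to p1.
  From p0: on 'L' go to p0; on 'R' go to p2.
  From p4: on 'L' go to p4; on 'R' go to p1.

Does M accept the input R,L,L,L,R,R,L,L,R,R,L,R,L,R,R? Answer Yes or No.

p3 → p1 → p3 → p2 → p3 → p1 → p1 → p3 → p2 → p1 → p1 → p3 → p1 → p3 → p1 → p1
End state p1 is accepting.

Yes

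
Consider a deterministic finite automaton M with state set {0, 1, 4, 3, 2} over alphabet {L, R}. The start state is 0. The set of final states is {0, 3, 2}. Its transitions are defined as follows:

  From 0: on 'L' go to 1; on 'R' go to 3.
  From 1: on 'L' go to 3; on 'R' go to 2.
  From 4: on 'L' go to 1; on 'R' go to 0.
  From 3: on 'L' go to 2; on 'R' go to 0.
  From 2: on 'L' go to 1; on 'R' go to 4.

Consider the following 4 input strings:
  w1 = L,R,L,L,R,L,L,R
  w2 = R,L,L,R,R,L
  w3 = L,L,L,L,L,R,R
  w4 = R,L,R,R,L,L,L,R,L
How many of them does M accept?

2

w1: Trace: 0 -L-> 1 -R-> 2 -L-> 1 -L-> 3 -R-> 0 -L-> 1 -L-> 3 -R-> 0  → end 0, accepted
w2: Trace: 0 -R-> 3 -L-> 2 -L-> 1 -R-> 2 -R-> 4 -L-> 1  → end 1, rejected
w3: Trace: 0 -L-> 1 -L-> 3 -L-> 2 -L-> 1 -L-> 3 -R-> 0 -R-> 3  → end 3, accepted
w4: Trace: 0 -R-> 3 -L-> 2 -R-> 4 -R-> 0 -L-> 1 -L-> 3 -L-> 2 -R-> 4 -L-> 1  → end 1, rejected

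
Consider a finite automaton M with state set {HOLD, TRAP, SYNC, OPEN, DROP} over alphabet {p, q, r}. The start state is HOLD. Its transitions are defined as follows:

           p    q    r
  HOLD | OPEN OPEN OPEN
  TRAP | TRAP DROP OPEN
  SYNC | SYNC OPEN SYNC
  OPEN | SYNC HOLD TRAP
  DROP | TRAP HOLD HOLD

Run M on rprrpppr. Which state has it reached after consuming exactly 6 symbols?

Trace: HOLD -r-> OPEN -p-> SYNC -r-> SYNC -r-> SYNC -p-> SYNC -p-> SYNC
After 6 symbols: SYNC.

SYNC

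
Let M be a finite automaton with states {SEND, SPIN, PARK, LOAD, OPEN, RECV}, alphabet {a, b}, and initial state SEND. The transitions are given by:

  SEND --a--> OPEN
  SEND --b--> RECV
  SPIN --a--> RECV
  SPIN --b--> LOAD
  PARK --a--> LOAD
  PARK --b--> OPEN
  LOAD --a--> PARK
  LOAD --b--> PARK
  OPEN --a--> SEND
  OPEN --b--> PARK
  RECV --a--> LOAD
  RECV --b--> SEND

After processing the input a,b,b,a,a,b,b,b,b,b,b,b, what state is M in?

PARK

SEND → OPEN → PARK → OPEN → SEND → OPEN → PARK → OPEN → PARK → OPEN → PARK → OPEN → PARK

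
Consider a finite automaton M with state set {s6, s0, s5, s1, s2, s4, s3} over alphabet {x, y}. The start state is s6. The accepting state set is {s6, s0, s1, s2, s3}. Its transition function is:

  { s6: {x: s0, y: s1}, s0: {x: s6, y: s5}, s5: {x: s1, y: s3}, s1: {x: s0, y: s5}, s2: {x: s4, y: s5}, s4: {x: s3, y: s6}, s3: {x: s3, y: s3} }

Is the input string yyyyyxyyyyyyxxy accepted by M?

Yes

s6 → s1 → s5 → s3 → s3 → s3 → s3 → s3 → s3 → s3 → s3 → s3 → s3 → s3 → s3 → s3
End state s3 is accepting.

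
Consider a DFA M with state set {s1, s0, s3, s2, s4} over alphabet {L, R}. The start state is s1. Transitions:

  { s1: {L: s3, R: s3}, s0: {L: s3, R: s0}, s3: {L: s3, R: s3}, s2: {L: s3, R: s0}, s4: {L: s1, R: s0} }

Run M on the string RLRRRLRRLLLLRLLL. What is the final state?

Trace: s1 -R-> s3 -L-> s3 -R-> s3 -R-> s3 -R-> s3 -L-> s3 -R-> s3 -R-> s3 -L-> s3 -L-> s3 -L-> s3 -L-> s3 -R-> s3 -L-> s3 -L-> s3 -L-> s3

s3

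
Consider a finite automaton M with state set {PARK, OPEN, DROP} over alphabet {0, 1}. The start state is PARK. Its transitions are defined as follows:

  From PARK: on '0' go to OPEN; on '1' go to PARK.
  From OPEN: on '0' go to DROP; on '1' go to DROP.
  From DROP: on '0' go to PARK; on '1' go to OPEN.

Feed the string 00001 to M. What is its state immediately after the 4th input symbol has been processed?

start at PARK
read '0': PARK → OPEN
read '0': OPEN → DROP
read '0': DROP → PARK
read '0': PARK → OPEN
After 4 symbols: OPEN.

OPEN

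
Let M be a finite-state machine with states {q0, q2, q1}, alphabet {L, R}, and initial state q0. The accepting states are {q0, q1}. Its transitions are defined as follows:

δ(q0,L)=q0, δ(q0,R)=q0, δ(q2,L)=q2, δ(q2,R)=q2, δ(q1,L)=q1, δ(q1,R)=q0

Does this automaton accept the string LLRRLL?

Yes

q0 → q0 → q0 → q0 → q0 → q0 → q0
End state q0 is accepting.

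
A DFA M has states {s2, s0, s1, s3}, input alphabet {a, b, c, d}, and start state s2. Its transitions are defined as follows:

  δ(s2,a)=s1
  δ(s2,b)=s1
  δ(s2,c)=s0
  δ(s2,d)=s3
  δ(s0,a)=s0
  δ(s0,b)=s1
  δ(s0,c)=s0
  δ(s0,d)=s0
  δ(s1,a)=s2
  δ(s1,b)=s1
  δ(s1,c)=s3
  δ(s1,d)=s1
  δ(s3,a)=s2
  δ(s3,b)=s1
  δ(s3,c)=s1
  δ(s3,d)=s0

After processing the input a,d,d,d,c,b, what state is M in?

s1

Trace: s2 -a-> s1 -d-> s1 -d-> s1 -d-> s1 -c-> s3 -b-> s1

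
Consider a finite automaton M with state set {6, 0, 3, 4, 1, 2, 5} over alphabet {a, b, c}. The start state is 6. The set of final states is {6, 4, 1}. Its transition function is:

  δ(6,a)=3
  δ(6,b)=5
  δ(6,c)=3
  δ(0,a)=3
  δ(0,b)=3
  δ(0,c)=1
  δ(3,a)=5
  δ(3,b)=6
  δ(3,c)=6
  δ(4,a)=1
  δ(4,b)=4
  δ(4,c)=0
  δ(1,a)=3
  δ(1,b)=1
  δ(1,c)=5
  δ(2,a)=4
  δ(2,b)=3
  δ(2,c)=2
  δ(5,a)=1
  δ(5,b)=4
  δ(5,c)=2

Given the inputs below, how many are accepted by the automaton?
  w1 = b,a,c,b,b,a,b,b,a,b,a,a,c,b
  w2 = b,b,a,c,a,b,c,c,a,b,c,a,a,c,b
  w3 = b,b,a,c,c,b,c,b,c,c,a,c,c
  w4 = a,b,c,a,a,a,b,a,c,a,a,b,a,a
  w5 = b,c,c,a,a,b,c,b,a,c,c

w1: 6 → 5 → 1 → 5 → 4 → 4 → 1 → 1 → 1 → 3 → 6 → 3 → 5 → 2 → 3  → end 3, rejected
w2: 6 → 5 → 4 → 1 → 5 → 1 → 1 → 5 → 2 → 4 → 4 → 0 → 3 → 5 → 2 → 3  → end 3, rejected
w3: 6 → 5 → 4 → 1 → 5 → 2 → 3 → 6 → 5 → 2 → 2 → 4 → 0 → 1  → end 1, accepted
w4: 6 → 3 → 6 → 3 → 5 → 1 → 3 → 6 → 3 → 6 → 3 → 5 → 4 → 1 → 3  → end 3, rejected
w5: 6 → 5 → 2 → 2 → 4 → 1 → 1 → 5 → 4 → 1 → 5 → 2  → end 2, rejected

1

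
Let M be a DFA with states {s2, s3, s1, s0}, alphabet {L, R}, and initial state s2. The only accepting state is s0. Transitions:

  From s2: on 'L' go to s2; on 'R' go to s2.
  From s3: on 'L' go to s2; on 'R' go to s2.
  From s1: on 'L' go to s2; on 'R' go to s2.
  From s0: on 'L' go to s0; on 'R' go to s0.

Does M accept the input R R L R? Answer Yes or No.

start at s2
read 'R': s2 → s2
read 'R': s2 → s2
read 'L': s2 → s2
read 'R': s2 → s2
End state s2 is not accepting.

No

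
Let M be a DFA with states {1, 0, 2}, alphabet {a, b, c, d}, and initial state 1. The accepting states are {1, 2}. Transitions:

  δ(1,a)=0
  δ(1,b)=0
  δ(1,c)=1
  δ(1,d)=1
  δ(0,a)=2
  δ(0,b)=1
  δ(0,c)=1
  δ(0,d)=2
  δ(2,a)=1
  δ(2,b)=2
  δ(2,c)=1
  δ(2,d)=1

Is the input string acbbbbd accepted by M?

Yes

1 → 0 → 1 → 0 → 1 → 0 → 1 → 1
End state 1 is accepting.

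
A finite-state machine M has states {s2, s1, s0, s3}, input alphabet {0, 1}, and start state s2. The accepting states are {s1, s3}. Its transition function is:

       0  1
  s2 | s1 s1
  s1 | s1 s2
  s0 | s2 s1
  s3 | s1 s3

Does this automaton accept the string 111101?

No

start at s2
read '1': s2 → s1
read '1': s1 → s2
read '1': s2 → s1
read '1': s1 → s2
read '0': s2 → s1
read '1': s1 → s2
End state s2 is not accepting.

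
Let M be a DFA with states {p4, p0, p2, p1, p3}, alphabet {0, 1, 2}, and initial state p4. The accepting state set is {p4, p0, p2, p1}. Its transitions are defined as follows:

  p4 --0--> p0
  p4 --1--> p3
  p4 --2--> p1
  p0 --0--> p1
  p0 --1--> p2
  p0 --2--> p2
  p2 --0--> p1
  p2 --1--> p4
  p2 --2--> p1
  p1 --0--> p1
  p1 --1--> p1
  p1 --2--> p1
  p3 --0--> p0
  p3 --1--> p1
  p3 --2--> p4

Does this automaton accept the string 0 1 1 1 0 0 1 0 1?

Trace: p4 -0-> p0 -1-> p2 -1-> p4 -1-> p3 -0-> p0 -0-> p1 -1-> p1 -0-> p1 -1-> p1
End state p1 is accepting.

Yes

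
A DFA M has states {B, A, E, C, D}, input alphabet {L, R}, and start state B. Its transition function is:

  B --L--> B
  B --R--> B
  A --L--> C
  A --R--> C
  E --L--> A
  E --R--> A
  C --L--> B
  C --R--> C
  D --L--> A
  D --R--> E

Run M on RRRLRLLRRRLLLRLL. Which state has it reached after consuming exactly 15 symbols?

B

Trace: B -R-> B -R-> B -R-> B -L-> B -R-> B -L-> B -L-> B -R-> B -R-> B -R-> B -L-> B -L-> B -L-> B -R-> B -L-> B
After 15 symbols: B.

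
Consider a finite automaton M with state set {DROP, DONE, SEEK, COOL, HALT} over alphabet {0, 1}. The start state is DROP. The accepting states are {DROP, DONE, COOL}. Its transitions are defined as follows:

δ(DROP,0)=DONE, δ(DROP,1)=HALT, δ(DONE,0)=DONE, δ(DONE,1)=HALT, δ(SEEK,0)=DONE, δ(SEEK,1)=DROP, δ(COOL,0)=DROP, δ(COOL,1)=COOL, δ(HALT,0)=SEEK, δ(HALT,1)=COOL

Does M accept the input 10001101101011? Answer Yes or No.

No

Trace: DROP -1-> HALT -0-> SEEK -0-> DONE -0-> DONE -1-> HALT -1-> COOL -0-> DROP -1-> HALT -1-> COOL -0-> DROP -1-> HALT -0-> SEEK -1-> DROP -1-> HALT
End state HALT is not accepting.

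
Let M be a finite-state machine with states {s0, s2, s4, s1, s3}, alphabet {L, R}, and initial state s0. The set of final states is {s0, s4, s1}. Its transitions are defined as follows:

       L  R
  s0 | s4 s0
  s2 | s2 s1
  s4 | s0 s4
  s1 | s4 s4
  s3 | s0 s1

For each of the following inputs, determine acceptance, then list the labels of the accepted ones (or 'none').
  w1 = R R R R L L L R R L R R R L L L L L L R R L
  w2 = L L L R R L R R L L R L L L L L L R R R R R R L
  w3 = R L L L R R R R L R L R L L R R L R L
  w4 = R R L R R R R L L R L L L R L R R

w1: s0 → s0 → s0 → s0 → s0 → s4 → s0 → s4 → s4 → s4 → s0 → s0 → s0 → s0 → s4 → s0 → s4 → s0 → s4 → s0 → s0 → s0 → s4  → end s4, accepted
w2: s0 → s4 → s0 → s4 → s4 → s4 → s0 → s0 → s0 → s4 → s0 → s0 → s4 → s0 → s4 → s0 → s4 → s0 → s0 → s0 → s0 → s0 → s0 → s0 → s4  → end s4, accepted
w3: s0 → s0 → s4 → s0 → s4 → s4 → s4 → s4 → s4 → s0 → s0 → s4 → s4 → s0 → s4 → s4 → s4 → s0 → s0 → s4  → end s4, accepted
w4: s0 → s0 → s0 → s4 → s4 → s4 → s4 → s4 → s0 → s4 → s4 → s0 → s4 → s0 → s0 → s4 → s4 → s4  → end s4, accepted

w1, w2, w3, w4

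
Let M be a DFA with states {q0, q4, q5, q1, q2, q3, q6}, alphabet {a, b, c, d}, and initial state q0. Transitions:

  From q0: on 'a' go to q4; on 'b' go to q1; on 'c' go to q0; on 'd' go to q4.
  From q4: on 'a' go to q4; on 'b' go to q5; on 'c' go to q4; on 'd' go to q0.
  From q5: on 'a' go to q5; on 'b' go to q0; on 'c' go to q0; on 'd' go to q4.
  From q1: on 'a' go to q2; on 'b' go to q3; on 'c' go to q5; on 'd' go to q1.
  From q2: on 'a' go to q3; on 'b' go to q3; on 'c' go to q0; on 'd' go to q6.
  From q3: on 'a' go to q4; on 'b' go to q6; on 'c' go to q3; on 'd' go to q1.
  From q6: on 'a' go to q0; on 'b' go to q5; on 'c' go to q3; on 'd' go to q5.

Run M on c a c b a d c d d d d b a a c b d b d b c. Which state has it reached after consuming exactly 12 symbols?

Trace: q0 -c-> q0 -a-> q4 -c-> q4 -b-> q5 -a-> q5 -d-> q4 -c-> q4 -d-> q0 -d-> q4 -d-> q0 -d-> q4 -b-> q5
After 12 symbols: q5.

q5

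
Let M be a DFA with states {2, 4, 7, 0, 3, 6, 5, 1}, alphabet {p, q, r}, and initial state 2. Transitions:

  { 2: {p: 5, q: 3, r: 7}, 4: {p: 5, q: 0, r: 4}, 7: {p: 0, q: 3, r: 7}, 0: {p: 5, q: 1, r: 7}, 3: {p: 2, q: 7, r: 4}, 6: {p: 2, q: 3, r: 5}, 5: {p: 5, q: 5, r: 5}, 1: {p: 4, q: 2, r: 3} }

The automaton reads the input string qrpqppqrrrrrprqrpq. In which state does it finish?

5

start at 2
read 'q': 2 → 3
read 'r': 3 → 4
read 'p': 4 → 5
read 'q': 5 → 5
read 'p': 5 → 5
read 'p': 5 → 5
read 'q': 5 → 5
read 'r': 5 → 5
read 'r': 5 → 5
read 'r': 5 → 5
read 'r': 5 → 5
read 'r': 5 → 5
read 'p': 5 → 5
read 'r': 5 → 5
read 'q': 5 → 5
read 'r': 5 → 5
read 'p': 5 → 5
read 'q': 5 → 5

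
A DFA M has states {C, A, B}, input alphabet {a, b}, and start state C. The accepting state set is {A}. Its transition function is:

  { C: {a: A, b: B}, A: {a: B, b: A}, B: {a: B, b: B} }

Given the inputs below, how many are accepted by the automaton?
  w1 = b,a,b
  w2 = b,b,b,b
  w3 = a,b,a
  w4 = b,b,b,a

w1: Trace: C -b-> B -a-> B -b-> B  → end B, rejected
w2: Trace: C -b-> B -b-> B -b-> B -b-> B  → end B, rejected
w3: Trace: C -a-> A -b-> A -a-> B  → end B, rejected
w4: Trace: C -b-> B -b-> B -b-> B -a-> B  → end B, rejected

0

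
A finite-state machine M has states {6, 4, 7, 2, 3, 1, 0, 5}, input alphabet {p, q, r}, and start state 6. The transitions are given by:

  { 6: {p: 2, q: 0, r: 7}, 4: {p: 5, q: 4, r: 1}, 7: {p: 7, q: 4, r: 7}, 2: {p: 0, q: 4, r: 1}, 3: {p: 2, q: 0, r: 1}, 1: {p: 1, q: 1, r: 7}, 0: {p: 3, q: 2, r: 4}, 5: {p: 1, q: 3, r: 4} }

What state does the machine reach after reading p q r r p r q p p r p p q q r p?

1

Trace: 6 -p-> 2 -q-> 4 -r-> 1 -r-> 7 -p-> 7 -r-> 7 -q-> 4 -p-> 5 -p-> 1 -r-> 7 -p-> 7 -p-> 7 -q-> 4 -q-> 4 -r-> 1 -p-> 1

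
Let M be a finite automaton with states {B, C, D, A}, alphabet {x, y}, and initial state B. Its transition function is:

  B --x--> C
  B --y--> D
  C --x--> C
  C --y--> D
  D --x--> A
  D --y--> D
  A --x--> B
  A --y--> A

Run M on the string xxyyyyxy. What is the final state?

start at B
read 'x': B → C
read 'x': C → C
read 'y': C → D
read 'y': D → D
read 'y': D → D
read 'y': D → D
read 'x': D → A
read 'y': A → A

A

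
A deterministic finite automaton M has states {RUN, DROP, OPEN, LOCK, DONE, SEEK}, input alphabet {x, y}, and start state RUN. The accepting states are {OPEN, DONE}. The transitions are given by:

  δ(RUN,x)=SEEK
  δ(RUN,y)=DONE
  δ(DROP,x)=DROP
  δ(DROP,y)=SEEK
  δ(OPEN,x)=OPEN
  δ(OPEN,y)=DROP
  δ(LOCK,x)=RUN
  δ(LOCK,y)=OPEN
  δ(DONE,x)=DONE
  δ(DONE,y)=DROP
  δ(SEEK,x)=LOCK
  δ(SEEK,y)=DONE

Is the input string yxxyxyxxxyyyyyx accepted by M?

start at RUN
read 'y': RUN → DONE
read 'x': DONE → DONE
read 'x': DONE → DONE
read 'y': DONE → DROP
read 'x': DROP → DROP
read 'y': DROP → SEEK
read 'x': SEEK → LOCK
read 'x': LOCK → RUN
read 'x': RUN → SEEK
read 'y': SEEK → DONE
read 'y': DONE → DROP
read 'y': DROP → SEEK
read 'y': SEEK → DONE
read 'y': DONE → DROP
read 'x': DROP → DROP
End state DROP is not accepting.

No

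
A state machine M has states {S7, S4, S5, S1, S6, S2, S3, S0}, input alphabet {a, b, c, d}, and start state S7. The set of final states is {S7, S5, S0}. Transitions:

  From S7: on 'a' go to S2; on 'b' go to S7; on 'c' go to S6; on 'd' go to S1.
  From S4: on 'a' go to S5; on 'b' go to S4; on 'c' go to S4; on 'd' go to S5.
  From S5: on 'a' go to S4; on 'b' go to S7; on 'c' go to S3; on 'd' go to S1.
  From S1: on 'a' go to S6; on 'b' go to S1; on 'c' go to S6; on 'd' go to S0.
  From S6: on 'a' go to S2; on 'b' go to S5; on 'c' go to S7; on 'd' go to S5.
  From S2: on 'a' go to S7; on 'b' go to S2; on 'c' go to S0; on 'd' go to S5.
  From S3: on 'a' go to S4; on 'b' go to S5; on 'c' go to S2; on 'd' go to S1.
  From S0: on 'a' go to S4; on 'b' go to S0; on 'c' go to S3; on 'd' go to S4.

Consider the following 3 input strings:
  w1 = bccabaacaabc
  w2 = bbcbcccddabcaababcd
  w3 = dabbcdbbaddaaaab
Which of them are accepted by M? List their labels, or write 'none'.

w2

w1: Trace: S7 -b-> S7 -c-> S6 -c-> S7 -a-> S2 -b-> S2 -a-> S7 -a-> S2 -c-> S0 -a-> S4 -a-> S5 -b-> S7 -c-> S6  → end S6, rejected
w2: Trace: S7 -b-> S7 -b-> S7 -c-> S6 -b-> S5 -c-> S3 -c-> S2 -c-> S0 -d-> S4 -d-> S5 -a-> S4 -b-> S4 -c-> S4 -a-> S5 -a-> S4 -b-> S4 -a-> S5 -b-> S7 -c-> S6 -d-> S5  → end S5, accepted
w3: Trace: S7 -d-> S1 -a-> S6 -b-> S5 -b-> S7 -c-> S6 -d-> S5 -b-> S7 -b-> S7 -a-> S2 -d-> S5 -d-> S1 -a-> S6 -a-> S2 -a-> S7 -a-> S2 -b-> S2  → end S2, rejected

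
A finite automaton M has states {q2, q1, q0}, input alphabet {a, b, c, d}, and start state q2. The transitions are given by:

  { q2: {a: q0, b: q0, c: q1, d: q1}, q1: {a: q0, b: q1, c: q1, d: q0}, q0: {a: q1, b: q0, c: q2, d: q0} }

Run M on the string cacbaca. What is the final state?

Trace: q2 -c-> q1 -a-> q0 -c-> q2 -b-> q0 -a-> q1 -c-> q1 -a-> q0

q0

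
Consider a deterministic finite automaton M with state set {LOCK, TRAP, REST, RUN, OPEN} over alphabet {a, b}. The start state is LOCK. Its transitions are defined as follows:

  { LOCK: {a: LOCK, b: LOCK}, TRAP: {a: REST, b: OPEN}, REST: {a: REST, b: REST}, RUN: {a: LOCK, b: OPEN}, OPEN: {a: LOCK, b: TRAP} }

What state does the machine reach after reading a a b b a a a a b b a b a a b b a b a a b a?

LOCK

LOCK → LOCK → LOCK → LOCK → LOCK → LOCK → LOCK → LOCK → LOCK → LOCK → LOCK → LOCK → LOCK → LOCK → LOCK → LOCK → LOCK → LOCK → LOCK → LOCK → LOCK → LOCK → LOCK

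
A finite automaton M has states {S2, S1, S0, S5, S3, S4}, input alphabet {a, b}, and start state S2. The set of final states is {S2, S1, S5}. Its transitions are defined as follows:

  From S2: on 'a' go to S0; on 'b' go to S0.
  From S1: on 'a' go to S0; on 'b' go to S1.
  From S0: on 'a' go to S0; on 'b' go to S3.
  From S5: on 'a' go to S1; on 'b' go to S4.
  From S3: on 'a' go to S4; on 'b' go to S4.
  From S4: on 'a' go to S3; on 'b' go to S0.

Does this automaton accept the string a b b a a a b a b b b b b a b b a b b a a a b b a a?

start at S2
read 'a': S2 → S0
read 'b': S0 → S3
read 'b': S3 → S4
read 'a': S4 → S3
read 'a': S3 → S4
read 'a': S4 → S3
read 'b': S3 → S4
read 'a': S4 → S3
read 'b': S3 → S4
read 'b': S4 → S0
read 'b': S0 → S3
read 'b': S3 → S4
read 'b': S4 → S0
read 'a': S0 → S0
read 'b': S0 → S3
read 'b': S3 → S4
read 'a': S4 → S3
read 'b': S3 → S4
read 'b': S4 → S0
read 'a': S0 → S0
read 'a': S0 → S0
read 'a': S0 → S0
read 'b': S0 → S3
read 'b': S3 → S4
read 'a': S4 → S3
read 'a': S3 → S4
End state S4 is not accepting.

No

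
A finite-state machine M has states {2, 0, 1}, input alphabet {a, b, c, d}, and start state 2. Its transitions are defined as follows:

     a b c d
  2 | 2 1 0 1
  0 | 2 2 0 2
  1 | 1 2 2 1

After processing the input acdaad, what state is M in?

1

start at 2
read 'a': 2 → 2
read 'c': 2 → 0
read 'd': 0 → 2
read 'a': 2 → 2
read 'a': 2 → 2
read 'd': 2 → 1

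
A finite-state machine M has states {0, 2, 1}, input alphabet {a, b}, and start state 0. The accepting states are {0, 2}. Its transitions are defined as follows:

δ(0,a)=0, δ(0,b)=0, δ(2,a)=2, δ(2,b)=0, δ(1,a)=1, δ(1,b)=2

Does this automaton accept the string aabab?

Yes

0 → 0 → 0 → 0 → 0 → 0
End state 0 is accepting.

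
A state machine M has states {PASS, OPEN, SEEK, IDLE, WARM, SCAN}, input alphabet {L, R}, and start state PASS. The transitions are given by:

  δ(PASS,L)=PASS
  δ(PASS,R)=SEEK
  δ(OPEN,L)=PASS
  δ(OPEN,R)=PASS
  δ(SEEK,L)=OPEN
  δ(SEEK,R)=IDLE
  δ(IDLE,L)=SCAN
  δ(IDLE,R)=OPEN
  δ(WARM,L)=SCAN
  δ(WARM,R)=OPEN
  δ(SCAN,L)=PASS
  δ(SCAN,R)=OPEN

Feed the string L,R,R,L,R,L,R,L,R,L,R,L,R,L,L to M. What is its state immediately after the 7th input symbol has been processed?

SEEK

start at PASS
read 'L': PASS → PASS
read 'R': PASS → SEEK
read 'R': SEEK → IDLE
read 'L': IDLE → SCAN
read 'R': SCAN → OPEN
read 'L': OPEN → PASS
read 'R': PASS → SEEK
After 7 symbols: SEEK.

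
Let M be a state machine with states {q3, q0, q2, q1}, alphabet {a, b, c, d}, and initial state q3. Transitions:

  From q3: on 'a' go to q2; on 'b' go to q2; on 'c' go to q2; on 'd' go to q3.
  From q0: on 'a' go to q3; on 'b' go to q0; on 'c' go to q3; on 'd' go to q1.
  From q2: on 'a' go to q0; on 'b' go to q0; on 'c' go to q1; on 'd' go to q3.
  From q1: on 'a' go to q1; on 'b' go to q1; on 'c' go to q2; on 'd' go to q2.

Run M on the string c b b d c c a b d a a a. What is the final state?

q3 → q2 → q0 → q0 → q1 → q2 → q1 → q1 → q1 → q2 → q0 → q3 → q2

q2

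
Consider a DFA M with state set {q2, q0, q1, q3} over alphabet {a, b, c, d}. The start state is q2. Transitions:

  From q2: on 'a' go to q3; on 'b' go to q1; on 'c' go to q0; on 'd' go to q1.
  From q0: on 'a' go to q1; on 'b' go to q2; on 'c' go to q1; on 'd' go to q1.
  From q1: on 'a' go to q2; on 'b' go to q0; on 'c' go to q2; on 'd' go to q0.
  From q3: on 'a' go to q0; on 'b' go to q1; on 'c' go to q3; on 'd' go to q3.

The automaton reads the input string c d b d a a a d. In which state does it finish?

q1

q2 → q0 → q1 → q0 → q1 → q2 → q3 → q0 → q1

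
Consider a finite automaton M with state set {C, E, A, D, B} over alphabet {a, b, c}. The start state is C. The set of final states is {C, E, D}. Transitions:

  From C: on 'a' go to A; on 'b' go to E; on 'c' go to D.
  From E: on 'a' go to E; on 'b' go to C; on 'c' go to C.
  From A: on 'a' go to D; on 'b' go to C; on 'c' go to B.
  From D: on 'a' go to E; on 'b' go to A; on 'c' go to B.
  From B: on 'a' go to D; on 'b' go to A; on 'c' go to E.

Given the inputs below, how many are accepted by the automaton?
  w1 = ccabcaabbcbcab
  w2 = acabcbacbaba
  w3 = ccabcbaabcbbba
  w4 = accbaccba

w1: Trace: C -c-> D -c-> B -a-> D -b-> A -c-> B -a-> D -a-> E -b-> C -b-> E -c-> C -b-> E -c-> C -a-> A -b-> C  → end C, accepted
w2: Trace: C -a-> A -c-> B -a-> D -b-> A -c-> B -b-> A -a-> D -c-> B -b-> A -a-> D -b-> A -a-> D  → end D, accepted
w3: Trace: C -c-> D -c-> B -a-> D -b-> A -c-> B -b-> A -a-> D -a-> E -b-> C -c-> D -b-> A -b-> C -b-> E -a-> E  → end E, accepted
w4: Trace: C -a-> A -c-> B -c-> E -b-> C -a-> A -c-> B -c-> E -b-> C -a-> A  → end A, rejected

3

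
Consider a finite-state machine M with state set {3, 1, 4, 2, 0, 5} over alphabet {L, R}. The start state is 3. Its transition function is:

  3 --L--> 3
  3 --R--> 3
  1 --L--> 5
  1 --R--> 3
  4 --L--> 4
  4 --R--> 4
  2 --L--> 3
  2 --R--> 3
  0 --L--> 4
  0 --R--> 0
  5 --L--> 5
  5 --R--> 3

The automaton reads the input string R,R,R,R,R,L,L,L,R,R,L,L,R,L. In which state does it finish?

3 → 3 → 3 → 3 → 3 → 3 → 3 → 3 → 3 → 3 → 3 → 3 → 3 → 3 → 3

3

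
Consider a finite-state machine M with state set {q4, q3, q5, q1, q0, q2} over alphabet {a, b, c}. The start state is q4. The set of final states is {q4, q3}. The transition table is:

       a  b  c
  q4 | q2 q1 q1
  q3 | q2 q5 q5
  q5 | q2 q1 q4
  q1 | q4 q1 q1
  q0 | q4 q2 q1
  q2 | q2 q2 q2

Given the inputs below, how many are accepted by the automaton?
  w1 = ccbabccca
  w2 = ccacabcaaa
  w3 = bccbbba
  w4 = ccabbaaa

w1: Trace: q4 -c-> q1 -c-> q1 -b-> q1 -a-> q4 -b-> q1 -c-> q1 -c-> q1 -c-> q1 -a-> q4  → end q4, accepted
w2: Trace: q4 -c-> q1 -c-> q1 -a-> q4 -c-> q1 -a-> q4 -b-> q1 -c-> q1 -a-> q4 -a-> q2 -a-> q2  → end q2, rejected
w3: Trace: q4 -b-> q1 -c-> q1 -c-> q1 -b-> q1 -b-> q1 -b-> q1 -a-> q4  → end q4, accepted
w4: Trace: q4 -c-> q1 -c-> q1 -a-> q4 -b-> q1 -b-> q1 -a-> q4 -a-> q2 -a-> q2  → end q2, rejected

2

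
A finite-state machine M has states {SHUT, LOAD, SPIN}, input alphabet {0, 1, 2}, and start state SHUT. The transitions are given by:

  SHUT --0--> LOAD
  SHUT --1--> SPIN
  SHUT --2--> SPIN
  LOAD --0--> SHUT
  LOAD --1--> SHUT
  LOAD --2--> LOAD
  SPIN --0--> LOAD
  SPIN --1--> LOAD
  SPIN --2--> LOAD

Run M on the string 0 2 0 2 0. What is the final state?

Trace: SHUT -0-> LOAD -2-> LOAD -0-> SHUT -2-> SPIN -0-> LOAD

LOAD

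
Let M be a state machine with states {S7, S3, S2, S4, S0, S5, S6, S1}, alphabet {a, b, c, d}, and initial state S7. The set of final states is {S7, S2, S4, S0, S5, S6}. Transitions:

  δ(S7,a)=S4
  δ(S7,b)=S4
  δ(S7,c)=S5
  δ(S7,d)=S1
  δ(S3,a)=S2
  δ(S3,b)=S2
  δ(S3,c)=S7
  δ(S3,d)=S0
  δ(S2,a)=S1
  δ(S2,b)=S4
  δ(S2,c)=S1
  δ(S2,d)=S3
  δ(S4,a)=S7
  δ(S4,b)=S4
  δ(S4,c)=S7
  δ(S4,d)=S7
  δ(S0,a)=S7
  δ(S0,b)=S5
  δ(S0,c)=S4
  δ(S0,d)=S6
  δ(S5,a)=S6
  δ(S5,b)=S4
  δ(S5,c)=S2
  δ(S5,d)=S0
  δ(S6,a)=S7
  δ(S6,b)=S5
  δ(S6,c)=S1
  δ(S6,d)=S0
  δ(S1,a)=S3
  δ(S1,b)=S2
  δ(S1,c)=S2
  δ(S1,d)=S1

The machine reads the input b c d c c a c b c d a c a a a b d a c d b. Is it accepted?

Yes

start at S7
read 'b': S7 → S4
read 'c': S4 → S7
read 'd': S7 → S1
read 'c': S1 → S2
read 'c': S2 → S1
read 'a': S1 → S3
read 'c': S3 → S7
read 'b': S7 → S4
read 'c': S4 → S7
read 'd': S7 → S1
read 'a': S1 → S3
read 'c': S3 → S7
read 'a': S7 → S4
read 'a': S4 → S7
read 'a': S7 → S4
read 'b': S4 → S4
read 'd': S4 → S7
read 'a': S7 → S4
read 'c': S4 → S7
read 'd': S7 → S1
read 'b': S1 → S2
End state S2 is accepting.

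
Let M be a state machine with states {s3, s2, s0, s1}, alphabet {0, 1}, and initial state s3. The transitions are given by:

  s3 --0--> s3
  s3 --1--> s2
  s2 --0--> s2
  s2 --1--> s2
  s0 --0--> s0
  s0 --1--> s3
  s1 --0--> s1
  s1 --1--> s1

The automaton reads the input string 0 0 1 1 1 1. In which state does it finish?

Trace: s3 -0-> s3 -0-> s3 -1-> s2 -1-> s2 -1-> s2 -1-> s2

s2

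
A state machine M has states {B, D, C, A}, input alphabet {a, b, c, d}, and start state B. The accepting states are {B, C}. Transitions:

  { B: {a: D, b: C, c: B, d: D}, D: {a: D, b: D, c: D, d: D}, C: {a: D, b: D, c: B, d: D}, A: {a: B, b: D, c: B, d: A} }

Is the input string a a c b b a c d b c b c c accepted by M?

B → D → D → D → D → D → D → D → D → D → D → D → D → D
End state D is not accepting.

No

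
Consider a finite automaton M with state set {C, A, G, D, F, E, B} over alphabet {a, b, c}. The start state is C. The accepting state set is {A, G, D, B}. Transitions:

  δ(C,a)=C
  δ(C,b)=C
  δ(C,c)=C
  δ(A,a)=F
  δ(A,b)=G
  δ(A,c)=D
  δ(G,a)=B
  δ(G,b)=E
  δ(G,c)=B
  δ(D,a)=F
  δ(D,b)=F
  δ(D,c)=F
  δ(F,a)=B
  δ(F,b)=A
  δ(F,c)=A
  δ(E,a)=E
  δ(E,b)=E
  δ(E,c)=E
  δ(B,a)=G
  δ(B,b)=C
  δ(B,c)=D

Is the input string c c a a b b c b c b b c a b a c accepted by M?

No

C → C → C → C → C → C → C → C → C → C → C → C → C → C → C → C → C
End state C is not accepting.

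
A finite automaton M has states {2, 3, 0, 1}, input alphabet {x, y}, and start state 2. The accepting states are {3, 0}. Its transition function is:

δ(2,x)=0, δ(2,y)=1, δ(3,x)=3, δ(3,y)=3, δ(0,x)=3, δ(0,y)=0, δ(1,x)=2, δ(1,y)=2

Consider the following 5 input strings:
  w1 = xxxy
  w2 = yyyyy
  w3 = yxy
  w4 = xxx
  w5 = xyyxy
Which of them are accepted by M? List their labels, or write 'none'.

w1: Trace: 2 -x-> 0 -x-> 3 -x-> 3 -y-> 3  → end 3, accepted
w2: Trace: 2 -y-> 1 -y-> 2 -y-> 1 -y-> 2 -y-> 1  → end 1, rejected
w3: Trace: 2 -y-> 1 -x-> 2 -y-> 1  → end 1, rejected
w4: Trace: 2 -x-> 0 -x-> 3 -x-> 3  → end 3, accepted
w5: Trace: 2 -x-> 0 -y-> 0 -y-> 0 -x-> 3 -y-> 3  → end 3, accepted

w1, w4, w5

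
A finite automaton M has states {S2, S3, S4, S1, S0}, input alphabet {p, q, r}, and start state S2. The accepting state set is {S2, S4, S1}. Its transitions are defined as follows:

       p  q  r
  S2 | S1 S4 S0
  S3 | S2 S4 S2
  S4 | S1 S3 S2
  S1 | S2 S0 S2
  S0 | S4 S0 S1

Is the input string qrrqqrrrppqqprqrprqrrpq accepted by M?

start at S2
read 'q': S2 → S4
read 'r': S4 → S2
read 'r': S2 → S0
read 'q': S0 → S0
read 'q': S0 → S0
read 'r': S0 → S1
read 'r': S1 → S2
read 'r': S2 → S0
read 'p': S0 → S4
read 'p': S4 → S1
read 'q': S1 → S0
read 'q': S0 → S0
read 'p': S0 → S4
read 'r': S4 → S2
read 'q': S2 → S4
read 'r': S4 → S2
read 'p': S2 → S1
read 'r': S1 → S2
read 'q': S2 → S4
read 'r': S4 → S2
read 'r': S2 → S0
read 'p': S0 → S4
read 'q': S4 → S3
End state S3 is not accepting.

No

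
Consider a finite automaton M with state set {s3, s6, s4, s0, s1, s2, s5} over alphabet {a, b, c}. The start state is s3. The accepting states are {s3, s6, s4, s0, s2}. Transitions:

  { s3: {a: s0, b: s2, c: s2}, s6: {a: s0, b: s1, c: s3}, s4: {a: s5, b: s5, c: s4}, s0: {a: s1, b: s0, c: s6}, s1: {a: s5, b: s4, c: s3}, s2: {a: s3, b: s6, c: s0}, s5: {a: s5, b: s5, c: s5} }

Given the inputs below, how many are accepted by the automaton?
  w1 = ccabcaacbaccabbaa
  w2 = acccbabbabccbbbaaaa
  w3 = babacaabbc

1

w1: Trace: s3 -c-> s2 -c-> s0 -a-> s1 -b-> s4 -c-> s4 -a-> s5 -a-> s5 -c-> s5 -b-> s5 -a-> s5 -c-> s5 -c-> s5 -a-> s5 -b-> s5 -b-> s5 -a-> s5 -a-> s5  → end s5, rejected
w2: Trace: s3 -a-> s0 -c-> s6 -c-> s3 -c-> s2 -b-> s6 -a-> s0 -b-> s0 -b-> s0 -a-> s1 -b-> s4 -c-> s4 -c-> s4 -b-> s5 -b-> s5 -b-> s5 -a-> s5 -a-> s5 -a-> s5 -a-> s5  → end s5, rejected
w3: Trace: s3 -b-> s2 -a-> s3 -b-> s2 -a-> s3 -c-> s2 -a-> s3 -a-> s0 -b-> s0 -b-> s0 -c-> s6  → end s6, accepted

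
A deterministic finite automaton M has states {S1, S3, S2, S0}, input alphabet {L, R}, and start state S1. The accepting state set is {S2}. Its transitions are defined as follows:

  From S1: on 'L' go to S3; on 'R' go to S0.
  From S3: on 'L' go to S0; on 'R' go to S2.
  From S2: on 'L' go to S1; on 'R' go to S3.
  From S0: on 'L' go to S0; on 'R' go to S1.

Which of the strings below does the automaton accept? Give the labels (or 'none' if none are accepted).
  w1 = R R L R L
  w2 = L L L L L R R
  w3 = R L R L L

none

w1: Trace: S1 -R-> S0 -R-> S1 -L-> S3 -R-> S2 -L-> S1  → end S1, rejected
w2: Trace: S1 -L-> S3 -L-> S0 -L-> S0 -L-> S0 -L-> S0 -R-> S1 -R-> S0  → end S0, rejected
w3: Trace: S1 -R-> S0 -L-> S0 -R-> S1 -L-> S3 -L-> S0  → end S0, rejected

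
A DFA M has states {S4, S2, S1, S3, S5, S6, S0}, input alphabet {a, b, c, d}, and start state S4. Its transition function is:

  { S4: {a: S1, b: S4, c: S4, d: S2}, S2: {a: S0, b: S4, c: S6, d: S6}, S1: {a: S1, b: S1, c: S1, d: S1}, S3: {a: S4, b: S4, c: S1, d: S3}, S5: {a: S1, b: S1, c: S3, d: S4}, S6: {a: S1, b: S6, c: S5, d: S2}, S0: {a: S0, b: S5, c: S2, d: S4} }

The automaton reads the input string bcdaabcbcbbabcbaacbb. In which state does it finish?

S1

start at S4
read 'b': S4 → S4
read 'c': S4 → S4
read 'd': S4 → S2
read 'a': S2 → S0
read 'a': S0 → S0
read 'b': S0 → S5
read 'c': S5 → S3
read 'b': S3 → S4
read 'c': S4 → S4
read 'b': S4 → S4
read 'b': S4 → S4
read 'a': S4 → S1
read 'b': S1 → S1
read 'c': S1 → S1
read 'b': S1 → S1
read 'a': S1 → S1
read 'a': S1 → S1
read 'c': S1 → S1
read 'b': S1 → S1
read 'b': S1 → S1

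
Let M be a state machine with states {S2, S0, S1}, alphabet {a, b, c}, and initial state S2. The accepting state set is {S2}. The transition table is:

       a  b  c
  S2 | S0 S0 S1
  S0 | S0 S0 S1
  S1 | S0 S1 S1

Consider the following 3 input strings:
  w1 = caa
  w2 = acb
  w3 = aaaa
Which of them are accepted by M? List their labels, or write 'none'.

w1:
  start at S2
  read 'c': S2 → S1
  read 'a': S1 → S0
  read 'a': S0 → S0
  end S0, rejected
w2:
  start at S2
  read 'a': S2 → S0
  read 'c': S0 → S1
  read 'b': S1 → S1
  end S1, rejected
w3:
  start at S2
  read 'a': S2 → S0
  read 'a': S0 → S0
  read 'a': S0 → S0
  read 'a': S0 → S0
  end S0, rejected

none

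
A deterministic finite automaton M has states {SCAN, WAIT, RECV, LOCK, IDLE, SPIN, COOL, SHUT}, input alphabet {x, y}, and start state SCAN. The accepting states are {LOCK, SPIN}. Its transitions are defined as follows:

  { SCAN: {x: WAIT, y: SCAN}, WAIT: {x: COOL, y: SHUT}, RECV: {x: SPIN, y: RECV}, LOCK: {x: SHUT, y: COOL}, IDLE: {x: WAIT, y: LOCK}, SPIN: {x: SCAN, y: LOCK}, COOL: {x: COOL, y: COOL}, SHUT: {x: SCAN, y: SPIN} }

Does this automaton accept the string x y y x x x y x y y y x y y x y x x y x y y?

No

start at SCAN
read 'x': SCAN → WAIT
read 'y': WAIT → SHUT
read 'y': SHUT → SPIN
read 'x': SPIN → SCAN
read 'x': SCAN → WAIT
read 'x': WAIT → COOL
read 'y': COOL → COOL
read 'x': COOL → COOL
read 'y': COOL → COOL
read 'y': COOL → COOL
read 'y': COOL → COOL
read 'x': COOL → COOL
read 'y': COOL → COOL
read 'y': COOL → COOL
read 'x': COOL → COOL
read 'y': COOL → COOL
read 'x': COOL → COOL
read 'x': COOL → COOL
read 'y': COOL → COOL
read 'x': COOL → COOL
read 'y': COOL → COOL
read 'y': COOL → COOL
End state COOL is not accepting.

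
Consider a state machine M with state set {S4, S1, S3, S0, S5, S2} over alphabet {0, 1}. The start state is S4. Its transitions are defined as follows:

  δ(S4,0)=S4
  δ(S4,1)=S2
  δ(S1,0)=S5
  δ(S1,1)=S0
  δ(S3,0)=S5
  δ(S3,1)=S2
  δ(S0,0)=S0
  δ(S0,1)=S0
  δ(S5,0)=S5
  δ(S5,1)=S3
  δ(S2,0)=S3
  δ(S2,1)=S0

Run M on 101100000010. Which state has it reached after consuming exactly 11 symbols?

S0

S4 → S2 → S3 → S2 → S0 → S0 → S0 → S0 → S0 → S0 → S0 → S0
After 11 symbols: S0.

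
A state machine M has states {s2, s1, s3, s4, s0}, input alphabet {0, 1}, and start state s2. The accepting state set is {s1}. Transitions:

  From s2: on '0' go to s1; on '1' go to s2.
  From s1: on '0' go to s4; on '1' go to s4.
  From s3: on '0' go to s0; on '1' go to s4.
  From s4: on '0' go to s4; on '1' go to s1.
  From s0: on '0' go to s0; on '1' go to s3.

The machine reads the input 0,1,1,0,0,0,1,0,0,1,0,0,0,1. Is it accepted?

Yes

s2 → s1 → s4 → s1 → s4 → s4 → s4 → s1 → s4 → s4 → s1 → s4 → s4 → s4 → s1
End state s1 is accepting.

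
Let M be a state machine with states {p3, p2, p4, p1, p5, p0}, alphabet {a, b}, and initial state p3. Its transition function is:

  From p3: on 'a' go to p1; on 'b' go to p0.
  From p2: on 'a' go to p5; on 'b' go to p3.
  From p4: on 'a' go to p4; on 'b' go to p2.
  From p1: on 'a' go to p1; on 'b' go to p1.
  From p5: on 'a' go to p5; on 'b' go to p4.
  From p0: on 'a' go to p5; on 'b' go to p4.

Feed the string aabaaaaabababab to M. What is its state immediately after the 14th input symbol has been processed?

p3 → p1 → p1 → p1 → p1 → p1 → p1 → p1 → p1 → p1 → p1 → p1 → p1 → p1 → p1
After 14 symbols: p1.

p1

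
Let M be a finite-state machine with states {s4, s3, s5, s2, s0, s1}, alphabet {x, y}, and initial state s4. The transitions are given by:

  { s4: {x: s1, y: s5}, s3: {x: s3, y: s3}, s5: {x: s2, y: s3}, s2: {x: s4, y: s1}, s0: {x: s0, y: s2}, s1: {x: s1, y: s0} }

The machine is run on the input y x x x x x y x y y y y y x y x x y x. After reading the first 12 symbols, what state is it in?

Trace: s4 -y-> s5 -x-> s2 -x-> s4 -x-> s1 -x-> s1 -x-> s1 -y-> s0 -x-> s0 -y-> s2 -y-> s1 -y-> s0 -y-> s2
After 12 symbols: s2.

s2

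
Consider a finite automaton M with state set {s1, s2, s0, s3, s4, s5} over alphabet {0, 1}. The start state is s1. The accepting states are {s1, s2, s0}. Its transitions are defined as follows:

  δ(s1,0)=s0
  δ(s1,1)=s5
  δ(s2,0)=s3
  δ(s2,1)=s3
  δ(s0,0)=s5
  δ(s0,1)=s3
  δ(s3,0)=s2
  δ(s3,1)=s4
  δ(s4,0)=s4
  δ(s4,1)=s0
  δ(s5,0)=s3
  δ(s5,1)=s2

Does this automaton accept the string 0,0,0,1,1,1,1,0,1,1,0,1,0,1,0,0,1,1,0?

s1 → s0 → s5 → s3 → s4 → s0 → s3 → s4 → s4 → s0 → s3 → s2 → s3 → s2 → s3 → s2 → s3 → s4 → s0 → s5
End state s5 is not accepting.

No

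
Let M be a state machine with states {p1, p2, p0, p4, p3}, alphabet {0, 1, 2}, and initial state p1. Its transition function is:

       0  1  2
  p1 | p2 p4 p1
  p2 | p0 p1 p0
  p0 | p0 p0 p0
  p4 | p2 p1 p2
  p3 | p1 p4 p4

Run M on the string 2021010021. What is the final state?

Trace: p1 -2-> p1 -0-> p2 -2-> p0 -1-> p0 -0-> p0 -1-> p0 -0-> p0 -0-> p0 -2-> p0 -1-> p0

p0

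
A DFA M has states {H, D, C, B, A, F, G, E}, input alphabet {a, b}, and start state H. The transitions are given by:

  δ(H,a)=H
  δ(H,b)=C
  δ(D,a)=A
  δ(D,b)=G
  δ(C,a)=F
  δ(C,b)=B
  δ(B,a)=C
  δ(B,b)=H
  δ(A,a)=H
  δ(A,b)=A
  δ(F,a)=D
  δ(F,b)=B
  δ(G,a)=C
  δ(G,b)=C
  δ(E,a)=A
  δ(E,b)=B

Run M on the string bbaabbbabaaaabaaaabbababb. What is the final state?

H → C → B → C → F → B → H → C → F → B → C → F → D → A → A → H → H → H → H → C → B → C → B → C → B → H

H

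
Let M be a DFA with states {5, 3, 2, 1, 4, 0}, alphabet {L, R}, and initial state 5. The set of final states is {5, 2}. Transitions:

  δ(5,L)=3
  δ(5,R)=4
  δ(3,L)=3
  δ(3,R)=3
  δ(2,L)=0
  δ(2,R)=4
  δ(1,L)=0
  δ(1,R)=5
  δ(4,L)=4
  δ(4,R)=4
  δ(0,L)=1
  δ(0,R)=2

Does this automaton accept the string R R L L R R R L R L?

No

Trace: 5 -R-> 4 -R-> 4 -L-> 4 -L-> 4 -R-> 4 -R-> 4 -R-> 4 -L-> 4 -R-> 4 -L-> 4
End state 4 is not accepting.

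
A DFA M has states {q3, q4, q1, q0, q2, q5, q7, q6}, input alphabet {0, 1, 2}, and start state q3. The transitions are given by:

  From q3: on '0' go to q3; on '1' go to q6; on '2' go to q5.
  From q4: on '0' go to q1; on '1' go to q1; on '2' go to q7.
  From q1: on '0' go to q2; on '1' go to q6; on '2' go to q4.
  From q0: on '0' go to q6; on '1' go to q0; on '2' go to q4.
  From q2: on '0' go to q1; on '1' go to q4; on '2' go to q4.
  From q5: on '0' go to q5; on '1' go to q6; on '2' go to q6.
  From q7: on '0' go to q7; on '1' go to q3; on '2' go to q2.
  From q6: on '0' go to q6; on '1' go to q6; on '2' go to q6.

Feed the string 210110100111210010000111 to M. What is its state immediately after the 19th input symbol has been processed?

q6

Trace: q3 -2-> q5 -1-> q6 -0-> q6 -1-> q6 -1-> q6 -0-> q6 -1-> q6 -0-> q6 -0-> q6 -1-> q6 -1-> q6 -1-> q6 -2-> q6 -1-> q6 -0-> q6 -0-> q6 -1-> q6 -0-> q6 -0-> q6
After 19 symbols: q6.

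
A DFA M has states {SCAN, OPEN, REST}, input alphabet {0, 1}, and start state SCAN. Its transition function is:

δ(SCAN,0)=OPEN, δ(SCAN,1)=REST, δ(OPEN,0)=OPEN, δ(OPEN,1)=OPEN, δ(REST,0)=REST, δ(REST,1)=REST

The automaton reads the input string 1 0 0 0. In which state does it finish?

Trace: SCAN -1-> REST -0-> REST -0-> REST -0-> REST

REST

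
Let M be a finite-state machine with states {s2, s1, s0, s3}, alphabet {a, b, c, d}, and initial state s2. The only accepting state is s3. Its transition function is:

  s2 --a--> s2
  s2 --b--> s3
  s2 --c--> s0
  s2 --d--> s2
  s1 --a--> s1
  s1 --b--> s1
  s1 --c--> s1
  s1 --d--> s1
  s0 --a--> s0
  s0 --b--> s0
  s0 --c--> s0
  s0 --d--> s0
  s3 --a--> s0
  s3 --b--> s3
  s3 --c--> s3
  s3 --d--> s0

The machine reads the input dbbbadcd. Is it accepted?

No

Trace: s2 -d-> s2 -b-> s3 -b-> s3 -b-> s3 -a-> s0 -d-> s0 -c-> s0 -d-> s0
End state s0 is not accepting.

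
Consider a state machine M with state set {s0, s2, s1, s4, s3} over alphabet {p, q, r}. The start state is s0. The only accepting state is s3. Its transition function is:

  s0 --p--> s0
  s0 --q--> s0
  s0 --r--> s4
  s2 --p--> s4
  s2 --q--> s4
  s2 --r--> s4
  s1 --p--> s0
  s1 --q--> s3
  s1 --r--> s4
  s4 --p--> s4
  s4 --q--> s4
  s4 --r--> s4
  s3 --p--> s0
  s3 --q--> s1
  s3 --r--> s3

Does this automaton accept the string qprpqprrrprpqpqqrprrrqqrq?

No

start at s0
read 'q': s0 → s0
read 'p': s0 → s0
read 'r': s0 → s4
read 'p': s4 → s4
read 'q': s4 → s4
read 'p': s4 → s4
read 'r': s4 → s4
read 'r': s4 → s4
read 'r': s4 → s4
read 'p': s4 → s4
read 'r': s4 → s4
read 'p': s4 → s4
read 'q': s4 → s4
read 'p': s4 → s4
read 'q': s4 → s4
read 'q': s4 → s4
read 'r': s4 → s4
read 'p': s4 → s4
read 'r': s4 → s4
read 'r': s4 → s4
read 'r': s4 → s4
read 'q': s4 → s4
read 'q': s4 → s4
read 'r': s4 → s4
read 'q': s4 → s4
End state s4 is not accepting.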